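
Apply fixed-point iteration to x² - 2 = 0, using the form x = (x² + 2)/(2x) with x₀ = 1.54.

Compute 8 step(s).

Equation: x² - 2 = 0
Fixed-point form: x = (x² + 2)/(2x)
x₀ = 1.54

x_1 = g(1.540000) = 1.419351
x_2 = g(1.419351) = 1.414223
x_3 = g(1.414223) = 1.414214
x_4 = g(1.414214) = 1.414214
x_5 = g(1.414214) = 1.414214
x_6 = g(1.414214) = 1.414214
x_7 = g(1.414214) = 1.414214
x_8 = g(1.414214) = 1.414214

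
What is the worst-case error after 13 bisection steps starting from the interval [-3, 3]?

Bisection error bound: |error| ≤ (b-a)/2^n
|error| ≤ (3 - (-3))/2^13 = 6/2^13
|error| ≤ 0.0007324219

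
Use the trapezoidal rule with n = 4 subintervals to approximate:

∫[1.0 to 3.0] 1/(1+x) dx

f(x) = 1/(1+x)
a = 1.0, b = 3.0, n = 4
h = (b - a)/n = 0.500000

Trapezoidal rule: (h/2)[f(x₀) + 2f(x₁) + 2f(x₂) + ... + f(xₙ)]

x_0 = 1.0000, f(x_0) = 0.500000, coefficient = 1
x_1 = 1.5000, f(x_1) = 0.400000, coefficient = 2
x_2 = 2.0000, f(x_2) = 0.333333, coefficient = 2
x_3 = 2.5000, f(x_3) = 0.285714, coefficient = 2
x_4 = 3.0000, f(x_4) = 0.250000, coefficient = 1

I ≈ (0.500000/2) × 2.788095 = 0.697024
Exact value: 0.693147
Error: 0.003877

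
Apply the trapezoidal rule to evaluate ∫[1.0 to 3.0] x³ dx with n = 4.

f(x) = x³
a = 1.0, b = 3.0, n = 4
h = (b - a)/n = 0.500000

Trapezoidal rule: (h/2)[f(x₀) + 2f(x₁) + 2f(x₂) + ... + f(xₙ)]

x_0 = 1.0000, f(x_0) = 1.000000, coefficient = 1
x_1 = 1.5000, f(x_1) = 3.375000, coefficient = 2
x_2 = 2.0000, f(x_2) = 8.000000, coefficient = 2
x_3 = 2.5000, f(x_3) = 15.625000, coefficient = 2
x_4 = 3.0000, f(x_4) = 27.000000, coefficient = 1

I ≈ (0.500000/2) × 82.000000 = 20.500000
Exact value: 20.000000
Error: 0.500000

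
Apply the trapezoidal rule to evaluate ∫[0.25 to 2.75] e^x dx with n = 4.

f(x) = e^x
a = 0.25, b = 2.75, n = 4
h = (b - a)/n = 0.625000

Trapezoidal rule: (h/2)[f(x₀) + 2f(x₁) + 2f(x₂) + ... + f(xₙ)]

x_0 = 0.2500, f(x_0) = 1.284025, coefficient = 1
x_1 = 0.8750, f(x_1) = 2.398875, coefficient = 2
x_2 = 1.5000, f(x_2) = 4.481689, coefficient = 2
x_3 = 2.1250, f(x_3) = 8.372897, coefficient = 2
x_4 = 2.7500, f(x_4) = 15.642632, coefficient = 1

I ≈ (0.625000/2) × 47.433581 = 14.822994
Exact value: 14.358606
Error: 0.464388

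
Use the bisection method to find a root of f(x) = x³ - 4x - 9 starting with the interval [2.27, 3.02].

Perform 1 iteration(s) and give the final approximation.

f(x) = x³ - 4x - 9
Initial interval: [2.27, 3.02]

Iteration 1:
  c_1 = (2.270000 + 3.020000)/2 = 2.645000
  f(c_1) = f(2.645000) = -1.075514
  f(a) × f(c) ≥ 0, new interval: [2.645000, 3.020000]

After 1 iteration(s), the approximation is c_1 = 2.645000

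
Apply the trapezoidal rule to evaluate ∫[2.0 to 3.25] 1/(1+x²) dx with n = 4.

f(x) = 1/(1+x²)
a = 2.0, b = 3.25, n = 4
h = (b - a)/n = 0.312500

Trapezoidal rule: (h/2)[f(x₀) + 2f(x₁) + 2f(x₂) + ... + f(xₙ)]

x_0 = 2.0000, f(x_0) = 0.200000, coefficient = 1
x_1 = 2.3125, f(x_1) = 0.157538, coefficient = 2
x_2 = 2.6250, f(x_2) = 0.126733, coefficient = 2
x_3 = 2.9375, f(x_3) = 0.103854, coefficient = 2
x_4 = 3.2500, f(x_4) = 0.086486, coefficient = 1

I ≈ (0.312500/2) × 1.062737 = 0.166053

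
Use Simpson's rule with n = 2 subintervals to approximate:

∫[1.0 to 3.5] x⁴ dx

f(x) = x⁴
a = 1.0, b = 3.5, n = 2
h = (b - a)/n = 1.250000

Simpson's rule: (h/3)[f(x₀) + 4f(x₁) + 2f(x₂) + ... + f(xₙ)]

x_0 = 1.0000, f(x_0) = 1.000000, coefficient = 1
x_1 = 2.2500, f(x_1) = 25.628906, coefficient = 4
x_2 = 3.5000, f(x_2) = 150.062500, coefficient = 1

I ≈ (1.250000/3) × 253.578125 = 105.657552
Exact value: 104.843750
Error: 0.813802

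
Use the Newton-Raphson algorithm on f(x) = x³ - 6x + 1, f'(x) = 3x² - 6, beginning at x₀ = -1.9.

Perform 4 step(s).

f(x) = x³ - 6x + 1
f'(x) = 3x² - 6
x₀ = -1.9

Newton-Raphson formula: x_{n+1} = x_n - f(x_n)/f'(x_n)

Iteration 1:
  f(-1.900000) = 5.541000
  f'(-1.900000) = 4.830000
  x_1 = -1.900000 - 5.541000/4.830000 = -3.047205
Iteration 2:
  f(-3.047205) = -9.011464
  f'(-3.047205) = 21.856374
  x_2 = -3.047205 - (-9.011464)/21.856374 = -2.634901
Iteration 3:
  f(-2.634901) = -1.483934
  f'(-2.634901) = 14.828114
  x_3 = -2.634901 - (-1.483934)/14.828114 = -2.534826
Iteration 4:
  f(-2.534826) = -0.078164
  f'(-2.534826) = 13.276022
  x_4 = -2.534826 - (-0.078164)/13.276022 = -2.528938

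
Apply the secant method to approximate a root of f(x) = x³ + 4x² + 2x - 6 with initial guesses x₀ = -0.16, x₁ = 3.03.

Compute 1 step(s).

f(x) = x³ + 4x² + 2x - 6
x₀ = -0.16, x₁ = 3.03

Secant formula: x_{n+1} = x_n - f(x_n)(x_n - x_{n-1})/(f(x_n) - f(x_{n-1}))

Iteration 1:
  f(-0.160000) = -6.221696
  f(3.030000) = 64.601727
  x_2 = 3.030000 - 64.601727×(3.030000 - (-0.160000))/(64.601727 - (-6.221696))
       = 0.120235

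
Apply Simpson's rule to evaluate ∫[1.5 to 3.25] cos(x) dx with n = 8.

f(x) = cos(x)
a = 1.5, b = 3.25, n = 8
h = (b - a)/n = 0.218750

Simpson's rule: (h/3)[f(x₀) + 4f(x₁) + 2f(x₂) + ... + f(xₙ)]

x_0 = 1.5000, f(x_0) = 0.070737, coefficient = 1
x_1 = 1.7188, f(x_1) = -0.147414, coefficient = 4
x_2 = 1.9375, f(x_2) = -0.358540, coefficient = 2
x_3 = 2.1562, f(x_3) = -0.552578, coefficient = 4
x_4 = 2.3750, f(x_4) = -0.720278, coefficient = 2
x_5 = 2.5938, f(x_5) = -0.853650, coefficient = 4
x_6 = 2.8125, f(x_6) = -0.946336, coefficient = 2
x_7 = 3.0312, f(x_7) = -0.993918, coefficient = 4
x_8 = 3.2500, f(x_8) = -0.994130, coefficient = 1

I ≈ (0.218750/3) × -15.163944 = -1.105704
Exact value: -1.105690
Error: 0.000014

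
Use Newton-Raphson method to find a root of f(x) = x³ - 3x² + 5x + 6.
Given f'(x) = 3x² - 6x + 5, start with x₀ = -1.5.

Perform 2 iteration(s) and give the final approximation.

f(x) = x³ - 3x² + 5x + 6
f'(x) = 3x² - 6x + 5
x₀ = -1.5

Newton-Raphson formula: x_{n+1} = x_n - f(x_n)/f'(x_n)

Iteration 1:
  f(-1.500000) = -11.625000
  f'(-1.500000) = 20.750000
  x_1 = -1.500000 - (-11.625000)/20.750000 = -0.939759
Iteration 2:
  f(-0.939759) = -2.178182
  f'(-0.939759) = 13.287995
  x_2 = -0.939759 - (-2.178182)/13.287995 = -0.775838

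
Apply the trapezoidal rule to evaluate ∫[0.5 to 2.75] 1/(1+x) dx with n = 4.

f(x) = 1/(1+x)
a = 0.5, b = 2.75, n = 4
h = (b - a)/n = 0.562500

Trapezoidal rule: (h/2)[f(x₀) + 2f(x₁) + 2f(x₂) + ... + f(xₙ)]

x_0 = 0.5000, f(x_0) = 0.666667, coefficient = 1
x_1 = 1.0625, f(x_1) = 0.484848, coefficient = 2
x_2 = 1.6250, f(x_2) = 0.380952, coefficient = 2
x_3 = 2.1875, f(x_3) = 0.313725, coefficient = 2
x_4 = 2.7500, f(x_4) = 0.266667, coefficient = 1

I ≈ (0.562500/2) × 3.292386 = 0.925984
Exact value: 0.916291
Error: 0.009693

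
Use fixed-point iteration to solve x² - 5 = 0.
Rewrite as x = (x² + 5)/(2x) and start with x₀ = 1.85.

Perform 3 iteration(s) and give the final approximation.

Equation: x² - 5 = 0
Fixed-point form: x = (x² + 5)/(2x)
x₀ = 1.85

x_1 = g(1.850000) = 2.276351
x_2 = g(2.276351) = 2.236424
x_3 = g(2.236424) = 2.236068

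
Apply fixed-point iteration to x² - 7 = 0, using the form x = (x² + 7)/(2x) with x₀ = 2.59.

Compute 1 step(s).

Equation: x² - 7 = 0
Fixed-point form: x = (x² + 7)/(2x)
x₀ = 2.59

x_1 = g(2.590000) = 2.646351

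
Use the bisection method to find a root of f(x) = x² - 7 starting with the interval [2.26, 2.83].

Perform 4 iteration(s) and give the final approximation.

f(x) = x² - 7
Initial interval: [2.26, 2.83]

Iteration 1:
  c_1 = (2.260000 + 2.830000)/2 = 2.545000
  f(c_1) = f(2.545000) = -0.522975
  f(a) × f(c) ≥ 0, new interval: [2.545000, 2.830000]
Iteration 2:
  c_2 = (2.545000 + 2.830000)/2 = 2.687500
  f(c_2) = f(2.687500) = 0.222656
  f(a) × f(c) < 0, new interval: [2.545000, 2.687500]
Iteration 3:
  c_3 = (2.545000 + 2.687500)/2 = 2.616250
  f(c_3) = f(2.616250) = -0.155236
  f(a) × f(c) ≥ 0, new interval: [2.616250, 2.687500]
Iteration 4:
  c_4 = (2.616250 + 2.687500)/2 = 2.651875
  f(c_4) = f(2.651875) = 0.032441
  f(a) × f(c) < 0, new interval: [2.616250, 2.651875]

After 4 iteration(s), the approximation is c_4 = 2.651875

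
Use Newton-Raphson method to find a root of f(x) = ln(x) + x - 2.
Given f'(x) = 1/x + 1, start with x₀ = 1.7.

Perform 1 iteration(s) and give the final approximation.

f(x) = ln(x) + x - 2
f'(x) = 1/x + 1
x₀ = 1.7

Newton-Raphson formula: x_{n+1} = x_n - f(x_n)/f'(x_n)

Iteration 1:
  f(1.700000) = 0.230628
  f'(1.700000) = 1.588235
  x_1 = 1.700000 - 0.230628/1.588235 = 1.554790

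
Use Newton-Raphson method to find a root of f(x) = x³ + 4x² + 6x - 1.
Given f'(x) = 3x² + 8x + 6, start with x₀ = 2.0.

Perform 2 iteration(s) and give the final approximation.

f(x) = x³ + 4x² + 6x - 1
f'(x) = 3x² + 8x + 6
x₀ = 2.0

Newton-Raphson formula: x_{n+1} = x_n - f(x_n)/f'(x_n)

Iteration 1:
  f(2.000000) = 35.000000
  f'(2.000000) = 34.000000
  x_1 = 2.000000 - 35.000000/34.000000 = 0.970588
Iteration 2:
  f(0.970588) = 9.506030
  f'(0.970588) = 16.590830
  x_2 = 0.970588 - 9.506030/16.590830 = 0.397619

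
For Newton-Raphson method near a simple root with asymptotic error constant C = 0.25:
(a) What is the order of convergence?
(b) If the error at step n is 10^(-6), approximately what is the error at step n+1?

(a) Newton-Raphson has quadratic (order 2) convergence near simple roots.
    This means |e_{n+1}| ≈ C|e_n|².

(b) With |e_n| = 10^(-6) and C = 0.25:
    |e_{n+1}| ≈ 0.25 × (10^(-6))² = 0.25 × 10^(-12)

(a) 2 (quadratic); (b) |e_{n+1}| ≈ 2.500e-13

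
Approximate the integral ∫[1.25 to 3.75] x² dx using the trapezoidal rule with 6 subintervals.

f(x) = x²
a = 1.25, b = 3.75, n = 6
h = (b - a)/n = 0.416667

Trapezoidal rule: (h/2)[f(x₀) + 2f(x₁) + 2f(x₂) + ... + f(xₙ)]

x_0 = 1.2500, f(x_0) = 1.562500, coefficient = 1
x_1 = 1.6667, f(x_1) = 2.777778, coefficient = 2
x_2 = 2.0833, f(x_2) = 4.340278, coefficient = 2
x_3 = 2.5000, f(x_3) = 6.250000, coefficient = 2
x_4 = 2.9167, f(x_4) = 8.506944, coefficient = 2
x_5 = 3.3333, f(x_5) = 11.111111, coefficient = 2
x_6 = 3.7500, f(x_6) = 14.062500, coefficient = 1

I ≈ (0.416667/2) × 81.597222 = 16.999421
Exact value: 16.927083
Error: 0.072338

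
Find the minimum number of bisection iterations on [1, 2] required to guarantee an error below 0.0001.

We need (b-a)/2^n ≤ 0.0001
(2 - 1)/2^n ≤ 0.0001
1/2^n ≤ 0.0001
2^n ≥ 10000
n ≥ log₂(10000) = 13.29
n ≥ 14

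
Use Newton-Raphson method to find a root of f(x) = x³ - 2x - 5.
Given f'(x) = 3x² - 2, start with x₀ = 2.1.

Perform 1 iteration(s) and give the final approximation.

f(x) = x³ - 2x - 5
f'(x) = 3x² - 2
x₀ = 2.1

Newton-Raphson formula: x_{n+1} = x_n - f(x_n)/f'(x_n)

Iteration 1:
  f(2.100000) = 0.061000
  f'(2.100000) = 11.230000
  x_1 = 2.100000 - 0.061000/11.230000 = 2.094568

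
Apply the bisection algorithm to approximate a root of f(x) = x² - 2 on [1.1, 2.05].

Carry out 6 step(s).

f(x) = x² - 2
Initial interval: [1.1, 2.05]

Iteration 1:
  c_1 = (1.100000 + 2.050000)/2 = 1.575000
  f(c_1) = f(1.575000) = 0.480625
  f(a) × f(c) < 0, new interval: [1.100000, 1.575000]
Iteration 2:
  c_2 = (1.100000 + 1.575000)/2 = 1.337500
  f(c_2) = f(1.337500) = -0.211094
  f(a) × f(c) ≥ 0, new interval: [1.337500, 1.575000]
Iteration 3:
  c_3 = (1.337500 + 1.575000)/2 = 1.456250
  f(c_3) = f(1.456250) = 0.120664
  f(a) × f(c) < 0, new interval: [1.337500, 1.456250]
Iteration 4:
  c_4 = (1.337500 + 1.456250)/2 = 1.396875
  f(c_4) = f(1.396875) = -0.048740
  f(a) × f(c) ≥ 0, new interval: [1.396875, 1.456250]
Iteration 5:
  c_5 = (1.396875 + 1.456250)/2 = 1.426562
  f(c_5) = f(1.426562) = 0.035081
  f(a) × f(c) < 0, new interval: [1.396875, 1.426562]
Iteration 6:
  c_6 = (1.396875 + 1.426562)/2 = 1.411719
  f(c_6) = f(1.411719) = -0.007050
  f(a) × f(c) ≥ 0, new interval: [1.411719, 1.426562]

After 6 iteration(s), the approximation is c_6 = 1.411719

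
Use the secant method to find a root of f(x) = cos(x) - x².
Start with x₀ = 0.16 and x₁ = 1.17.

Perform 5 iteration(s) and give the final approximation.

f(x) = cos(x) - x²
x₀ = 0.16, x₁ = 1.17

Secant formula: x_{n+1} = x_n - f(x_n)(x_n - x_{n-1})/(f(x_n) - f(x_{n-1}))

Iteration 1:
  f(0.160000) = 0.961627
  f(1.170000) = -0.978748
  x_2 = 1.170000 - (-0.978748)×(1.170000 - 0.160000)/(-0.978748 - 0.961627)
       = 0.660544
Iteration 2:
  f(1.170000) = -0.978748
  f(0.660544) = 0.353340
  x_3 = 0.660544 - 0.353340×(0.660544 - 1.170000)/(0.353340 - (-0.978748))
       = 0.795679
Iteration 3:
  f(0.660544) = 0.353340
  f(0.795679) = 0.066696
  x_4 = 0.795679 - 0.066696×(0.795679 - 0.660544)/(0.066696 - 0.353340)
       = 0.827121
Iteration 4:
  f(0.795679) = 0.066696
  f(0.827121) = -0.007133
  x_5 = 0.827121 - (-0.007133)×(0.827121 - 0.795679)/(-0.007133 - 0.066696)
       = 0.824084
Iteration 5:
  f(0.827121) = -0.007133
  f(0.824084) = 0.000116
  x_6 = 0.824084 - 0.000116×(0.824084 - 0.827121)/(0.000116 - (-0.007133))
       = 0.824132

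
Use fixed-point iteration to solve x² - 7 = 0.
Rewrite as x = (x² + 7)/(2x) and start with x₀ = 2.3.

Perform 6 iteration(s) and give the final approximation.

Equation: x² - 7 = 0
Fixed-point form: x = (x² + 7)/(2x)
x₀ = 2.3

x_1 = g(2.300000) = 2.671739
x_2 = g(2.671739) = 2.645878
x_3 = g(2.645878) = 2.645751
x_4 = g(2.645751) = 2.645751
x_5 = g(2.645751) = 2.645751
x_6 = g(2.645751) = 2.645751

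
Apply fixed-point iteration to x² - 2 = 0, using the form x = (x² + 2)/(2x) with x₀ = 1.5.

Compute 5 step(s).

Equation: x² - 2 = 0
Fixed-point form: x = (x² + 2)/(2x)
x₀ = 1.5

x_1 = g(1.500000) = 1.416667
x_2 = g(1.416667) = 1.414216
x_3 = g(1.414216) = 1.414214
x_4 = g(1.414214) = 1.414214
x_5 = g(1.414214) = 1.414214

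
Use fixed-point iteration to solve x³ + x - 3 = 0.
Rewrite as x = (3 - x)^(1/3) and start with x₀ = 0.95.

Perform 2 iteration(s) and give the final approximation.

Equation: x³ + x - 3 = 0
Fixed-point form: x = (3 - x)^(1/3)
x₀ = 0.95

x_1 = g(0.950000) = 1.270334
x_2 = g(1.270334) = 1.200386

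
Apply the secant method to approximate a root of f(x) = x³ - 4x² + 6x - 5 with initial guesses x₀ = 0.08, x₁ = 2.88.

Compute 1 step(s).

f(x) = x³ - 4x² + 6x - 5
x₀ = 0.08, x₁ = 2.88

Secant formula: x_{n+1} = x_n - f(x_n)(x_n - x_{n-1})/(f(x_n) - f(x_{n-1}))

Iteration 1:
  f(0.080000) = -4.545088
  f(2.880000) = 2.990272
  x_2 = 2.880000 - 2.990272×(2.880000 - 0.080000)/(2.990272 - (-4.545088))
       = 1.768870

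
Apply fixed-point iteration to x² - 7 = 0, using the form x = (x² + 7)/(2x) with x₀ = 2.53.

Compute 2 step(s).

Equation: x² - 7 = 0
Fixed-point form: x = (x² + 7)/(2x)
x₀ = 2.53

x_1 = g(2.530000) = 2.648399
x_2 = g(2.648399) = 2.645753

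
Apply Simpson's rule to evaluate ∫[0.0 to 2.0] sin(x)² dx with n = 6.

f(x) = sin(x)²
a = 0.0, b = 2.0, n = 6
h = (b - a)/n = 0.333333

Simpson's rule: (h/3)[f(x₀) + 4f(x₁) + 2f(x₂) + ... + f(xₙ)]

x_0 = 0.0000, f(x_0) = 0.000000, coefficient = 1
x_1 = 0.3333, f(x_1) = 0.107056, coefficient = 4
x_2 = 0.6667, f(x_2) = 0.382381, coefficient = 2
x_3 = 1.0000, f(x_3) = 0.708073, coefficient = 4
x_4 = 1.3333, f(x_4) = 0.944663, coefficient = 2
x_5 = 1.6667, f(x_5) = 0.990837, coefficient = 4
x_6 = 2.0000, f(x_6) = 0.826822, coefficient = 1

I ≈ (0.333333/3) × 10.704778 = 1.189420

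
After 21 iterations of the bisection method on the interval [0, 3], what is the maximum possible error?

Bisection error bound: |error| ≤ (b-a)/2^n
|error| ≤ (3 - 0)/2^21 = 3/2^21
|error| ≤ 0.0000014305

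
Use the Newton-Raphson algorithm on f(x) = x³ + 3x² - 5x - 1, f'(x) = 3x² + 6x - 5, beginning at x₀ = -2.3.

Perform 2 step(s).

f(x) = x³ + 3x² - 5x - 1
f'(x) = 3x² + 6x - 5
x₀ = -2.3

Newton-Raphson formula: x_{n+1} = x_n - f(x_n)/f'(x_n)

Iteration 1:
  f(-2.300000) = 14.203000
  f'(-2.300000) = -2.930000
  x_1 = -2.300000 - 14.203000/(-2.930000) = 2.547440
Iteration 2:
  f(2.547440) = 22.262646
  f'(2.547440) = 29.752997
  x_2 = 2.547440 - 22.262646/29.752997 = 1.799191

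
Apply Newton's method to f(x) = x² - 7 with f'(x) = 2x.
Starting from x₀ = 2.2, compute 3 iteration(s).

f(x) = x² - 7
f'(x) = 2x
x₀ = 2.2

Newton-Raphson formula: x_{n+1} = x_n - f(x_n)/f'(x_n)

Iteration 1:
  f(2.200000) = -2.160000
  f'(2.200000) = 4.400000
  x_1 = 2.200000 - (-2.160000)/4.400000 = 2.690909
Iteration 2:
  f(2.690909) = 0.240992
  f'(2.690909) = 5.381818
  x_2 = 2.690909 - 0.240992/5.381818 = 2.646130
Iteration 3:
  f(2.646130) = 0.002005
  f'(2.646130) = 5.292260
  x_3 = 2.646130 - 0.002005/5.292260 = 2.645751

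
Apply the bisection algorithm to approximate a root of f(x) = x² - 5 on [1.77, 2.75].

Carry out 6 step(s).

f(x) = x² - 5
Initial interval: [1.77, 2.75]

Iteration 1:
  c_1 = (1.770000 + 2.750000)/2 = 2.260000
  f(c_1) = f(2.260000) = 0.107600
  f(a) × f(c) < 0, new interval: [1.770000, 2.260000]
Iteration 2:
  c_2 = (1.770000 + 2.260000)/2 = 2.015000
  f(c_2) = f(2.015000) = -0.939775
  f(a) × f(c) ≥ 0, new interval: [2.015000, 2.260000]
Iteration 3:
  c_3 = (2.015000 + 2.260000)/2 = 2.137500
  f(c_3) = f(2.137500) = -0.431094
  f(a) × f(c) ≥ 0, new interval: [2.137500, 2.260000]
Iteration 4:
  c_4 = (2.137500 + 2.260000)/2 = 2.198750
  f(c_4) = f(2.198750) = -0.165498
  f(a) × f(c) ≥ 0, new interval: [2.198750, 2.260000]
Iteration 5:
  c_5 = (2.198750 + 2.260000)/2 = 2.229375
  f(c_5) = f(2.229375) = -0.029887
  f(a) × f(c) ≥ 0, new interval: [2.229375, 2.260000]
Iteration 6:
  c_6 = (2.229375 + 2.260000)/2 = 2.244687
  f(c_6) = f(2.244687) = 0.038622
  f(a) × f(c) < 0, new interval: [2.229375, 2.244687]

After 6 iteration(s), the approximation is c_6 = 2.244687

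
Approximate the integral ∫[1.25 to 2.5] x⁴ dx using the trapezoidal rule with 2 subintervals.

f(x) = x⁴
a = 1.25, b = 2.5, n = 2
h = (b - a)/n = 0.625000

Trapezoidal rule: (h/2)[f(x₀) + 2f(x₁) + 2f(x₂) + ... + f(xₙ)]

x_0 = 1.2500, f(x_0) = 2.441406, coefficient = 1
x_1 = 1.8750, f(x_1) = 12.359619, coefficient = 2
x_2 = 2.5000, f(x_2) = 39.062500, coefficient = 1

I ≈ (0.625000/2) × 66.223145 = 20.694733
Exact value: 18.920898
Error: 1.773834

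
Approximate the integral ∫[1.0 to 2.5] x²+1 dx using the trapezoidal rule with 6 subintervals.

f(x) = x²+1
a = 1.0, b = 2.5, n = 6
h = (b - a)/n = 0.250000

Trapezoidal rule: (h/2)[f(x₀) + 2f(x₁) + 2f(x₂) + ... + f(xₙ)]

x_0 = 1.0000, f(x_0) = 2.000000, coefficient = 1
x_1 = 1.2500, f(x_1) = 2.562500, coefficient = 2
x_2 = 1.5000, f(x_2) = 3.250000, coefficient = 2
x_3 = 1.7500, f(x_3) = 4.062500, coefficient = 2
x_4 = 2.0000, f(x_4) = 5.000000, coefficient = 2
x_5 = 2.2500, f(x_5) = 6.062500, coefficient = 2
x_6 = 2.5000, f(x_6) = 7.250000, coefficient = 1

I ≈ (0.250000/2) × 51.125000 = 6.390625
Exact value: 6.375000
Error: 0.015625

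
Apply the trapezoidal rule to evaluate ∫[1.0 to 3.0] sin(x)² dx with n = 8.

f(x) = sin(x)²
a = 1.0, b = 3.0, n = 8
h = (b - a)/n = 0.250000

Trapezoidal rule: (h/2)[f(x₀) + 2f(x₁) + 2f(x₂) + ... + f(xₙ)]

x_0 = 1.0000, f(x_0) = 0.708073, coefficient = 1
x_1 = 1.2500, f(x_1) = 0.900572, coefficient = 2
x_2 = 1.5000, f(x_2) = 0.994996, coefficient = 2
x_3 = 1.7500, f(x_3) = 0.968228, coefficient = 2
x_4 = 2.0000, f(x_4) = 0.826822, coefficient = 2
x_5 = 2.2500, f(x_5) = 0.605398, coefficient = 2
x_6 = 2.5000, f(x_6) = 0.358169, coefficient = 2
x_7 = 2.7500, f(x_7) = 0.145665, coefficient = 2
x_8 = 3.0000, f(x_8) = 0.019915, coefficient = 1

I ≈ (0.250000/2) × 10.327689 = 1.290961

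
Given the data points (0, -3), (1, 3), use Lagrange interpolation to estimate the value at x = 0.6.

Lagrange interpolation formula:
P(x) = Σ yᵢ × Lᵢ(x)
where Lᵢ(x) = Π_{j≠i} (x - xⱼ)/(xᵢ - xⱼ)

L_0(0.6) = (0.6 - 1)/(0 - 1) = 0.400000
L_1(0.6) = (0.6 - 0)/(1 - 0) = 0.600000

P(0.6) = (-3)×L_0(0.6) + 3×L_1(0.6)
P(0.6) = 0.600000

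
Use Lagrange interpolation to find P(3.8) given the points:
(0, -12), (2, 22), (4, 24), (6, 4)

Lagrange interpolation formula:
P(x) = Σ yᵢ × Lᵢ(x)
where Lᵢ(x) = Π_{j≠i} (x - xⱼ)/(xᵢ - xⱼ)

L_0(3.8) = (3.8 - 2)/(0 - 2) × (3.8 - 4)/(0 - 4) × (3.8 - 6)/(0 - 6) = -0.016500
L_1(3.8) = (3.8 - 0)/(2 - 0) × (3.8 - 4)/(2 - 4) × (3.8 - 6)/(2 - 6) = 0.104500
L_2(3.8) = (3.8 - 0)/(4 - 0) × (3.8 - 2)/(4 - 2) × (3.8 - 6)/(4 - 6) = 0.940500
L_3(3.8) = (3.8 - 0)/(6 - 0) × (3.8 - 2)/(6 - 2) × (3.8 - 4)/(6 - 4) = -0.028500

P(3.8) = (-12)×L_0(3.8) + 22×L_1(3.8) + 24×L_2(3.8) + 4×L_3(3.8)
P(3.8) = 24.955000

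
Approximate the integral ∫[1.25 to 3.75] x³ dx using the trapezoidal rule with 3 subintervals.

f(x) = x³
a = 1.25, b = 3.75, n = 3
h = (b - a)/n = 0.833333

Trapezoidal rule: (h/2)[f(x₀) + 2f(x₁) + 2f(x₂) + ... + f(xₙ)]

x_0 = 1.2500, f(x_0) = 1.953125, coefficient = 1
x_1 = 2.0833, f(x_1) = 9.042245, coefficient = 2
x_2 = 2.9167, f(x_2) = 24.811921, coefficient = 2
x_3 = 3.7500, f(x_3) = 52.734375, coefficient = 1

I ≈ (0.833333/2) × 122.395833 = 50.998264
Exact value: 48.828125
Error: 2.170139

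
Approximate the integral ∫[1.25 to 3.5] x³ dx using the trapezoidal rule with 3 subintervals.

f(x) = x³
a = 1.25, b = 3.5, n = 3
h = (b - a)/n = 0.750000

Trapezoidal rule: (h/2)[f(x₀) + 2f(x₁) + 2f(x₂) + ... + f(xₙ)]

x_0 = 1.2500, f(x_0) = 1.953125, coefficient = 1
x_1 = 2.0000, f(x_1) = 8.000000, coefficient = 2
x_2 = 2.7500, f(x_2) = 20.796875, coefficient = 2
x_3 = 3.5000, f(x_3) = 42.875000, coefficient = 1

I ≈ (0.750000/2) × 102.421875 = 38.408203
Exact value: 36.905273
Error: 1.502930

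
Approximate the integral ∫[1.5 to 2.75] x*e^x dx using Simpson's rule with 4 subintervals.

f(x) = x*e^x
a = 1.5, b = 2.75, n = 4
h = (b - a)/n = 0.312500

Simpson's rule: (h/3)[f(x₀) + 4f(x₁) + 2f(x₂) + ... + f(xₙ)]

x_0 = 1.5000, f(x_0) = 6.722534, coefficient = 1
x_1 = 1.8125, f(x_1) = 11.102909, coefficient = 4
x_2 = 2.1250, f(x_2) = 17.792407, coefficient = 2
x_3 = 2.4375, f(x_3) = 27.895710, coefficient = 4
x_4 = 2.7500, f(x_4) = 43.017238, coefficient = 1

I ≈ (0.312500/3) × 241.319061 = 25.137402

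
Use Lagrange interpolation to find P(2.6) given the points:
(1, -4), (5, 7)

Lagrange interpolation formula:
P(x) = Σ yᵢ × Lᵢ(x)
where Lᵢ(x) = Π_{j≠i} (x - xⱼ)/(xᵢ - xⱼ)

L_0(2.6) = (2.6 - 5)/(1 - 5) = 0.600000
L_1(2.6) = (2.6 - 1)/(5 - 1) = 0.400000

P(2.6) = (-4)×L_0(2.6) + 7×L_1(2.6)
P(2.6) = 0.400000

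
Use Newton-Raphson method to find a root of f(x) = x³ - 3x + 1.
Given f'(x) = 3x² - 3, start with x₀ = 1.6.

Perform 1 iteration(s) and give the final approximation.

f(x) = x³ - 3x + 1
f'(x) = 3x² - 3
x₀ = 1.6

Newton-Raphson formula: x_{n+1} = x_n - f(x_n)/f'(x_n)

Iteration 1:
  f(1.600000) = 0.296000
  f'(1.600000) = 4.680000
  x_1 = 1.600000 - 0.296000/4.680000 = 1.536752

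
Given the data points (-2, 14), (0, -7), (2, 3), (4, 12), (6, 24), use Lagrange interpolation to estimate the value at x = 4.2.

Lagrange interpolation formula:
P(x) = Σ yᵢ × Lᵢ(x)
where Lᵢ(x) = Π_{j≠i} (x - xⱼ)/(xᵢ - xⱼ)

L_0(4.2) = (4.2 - 0)/(-2 - 0) × (4.2 - 2)/(-2 - 2) × (4.2 - 4)/(-2 - 4) × (4.2 - 6)/(-2 - 6) = -0.008663
L_1(4.2) = (4.2 - (-2))/(0 - (-2)) × (4.2 - 2)/(0 - 2) × (4.2 - 4)/(0 - 4) × (4.2 - 6)/(0 - 6) = 0.051150
L_2(4.2) = (4.2 - (-2))/(2 - (-2)) × (4.2 - 0)/(2 - 0) × (4.2 - 4)/(2 - 4) × (4.2 - 6)/(2 - 6) = -0.146475
L_3(4.2) = (4.2 - (-2))/(4 - (-2)) × (4.2 - 0)/(4 - 0) × (4.2 - 2)/(4 - 2) × (4.2 - 6)/(4 - 6) = 1.074150
L_4(4.2) = (4.2 - (-2))/(6 - (-2)) × (4.2 - 0)/(6 - 0) × (4.2 - 2)/(6 - 2) × (4.2 - 4)/(6 - 4) = 0.029838

P(4.2) = 14×L_0(4.2) + (-7)×L_1(4.2) + 3×L_2(4.2) + 12×L_3(4.2) + 24×L_4(4.2)
P(4.2) = 12.687150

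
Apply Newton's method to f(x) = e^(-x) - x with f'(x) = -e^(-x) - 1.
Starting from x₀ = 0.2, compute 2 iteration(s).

f(x) = e^(-x) - x
f'(x) = -e^(-x) - 1
x₀ = 0.2

Newton-Raphson formula: x_{n+1} = x_n - f(x_n)/f'(x_n)

Iteration 1:
  f(0.200000) = 0.618731
  f'(0.200000) = -1.818731
  x_1 = 0.200000 - 0.618731/(-1.818731) = 0.540199
Iteration 2:
  f(0.540199) = 0.042433
  f'(0.540199) = -1.582632
  x_2 = 0.540199 - 0.042433/(-1.582632) = 0.567011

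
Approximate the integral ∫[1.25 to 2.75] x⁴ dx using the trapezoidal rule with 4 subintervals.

f(x) = x⁴
a = 1.25, b = 2.75, n = 4
h = (b - a)/n = 0.375000

Trapezoidal rule: (h/2)[f(x₀) + 2f(x₁) + 2f(x₂) + ... + f(xₙ)]

x_0 = 1.2500, f(x_0) = 2.441406, coefficient = 1
x_1 = 1.6250, f(x_1) = 6.972900, coefficient = 2
x_2 = 2.0000, f(x_2) = 16.000000, coefficient = 2
x_3 = 2.3750, f(x_3) = 31.816650, coefficient = 2
x_4 = 2.7500, f(x_4) = 57.191406, coefficient = 1

I ≈ (0.375000/2) × 169.211914 = 31.727234
Exact value: 30.844922
Error: 0.882312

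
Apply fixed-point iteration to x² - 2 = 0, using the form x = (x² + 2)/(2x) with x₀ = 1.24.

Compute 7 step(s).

Equation: x² - 2 = 0
Fixed-point form: x = (x² + 2)/(2x)
x₀ = 1.24

x_1 = g(1.240000) = 1.426452
x_2 = g(1.426452) = 1.414266
x_3 = g(1.414266) = 1.414214
x_4 = g(1.414214) = 1.414214
x_5 = g(1.414214) = 1.414214
x_6 = g(1.414214) = 1.414214
x_7 = g(1.414214) = 1.414214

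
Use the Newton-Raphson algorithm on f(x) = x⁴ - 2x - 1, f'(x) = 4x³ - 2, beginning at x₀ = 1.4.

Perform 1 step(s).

f(x) = x⁴ - 2x - 1
f'(x) = 4x³ - 2
x₀ = 1.4

Newton-Raphson formula: x_{n+1} = x_n - f(x_n)/f'(x_n)

Iteration 1:
  f(1.400000) = 0.041600
  f'(1.400000) = 8.976000
  x_1 = 1.400000 - 0.041600/8.976000 = 1.395365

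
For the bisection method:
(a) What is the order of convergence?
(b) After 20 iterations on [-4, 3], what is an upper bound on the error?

(a) Bisection has linear (order 1) convergence; the error is halved each step.

(b) Error bound = (b-a)/2^n = (3 - (-4))/2^{20}
    = 7/2^{20}

(a) 1 (linear); (b) error ≤ 6.68e-06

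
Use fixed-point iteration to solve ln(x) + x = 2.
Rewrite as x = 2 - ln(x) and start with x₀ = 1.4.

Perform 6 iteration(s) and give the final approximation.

Equation: ln(x) + x = 2
Fixed-point form: x = 2 - ln(x)
x₀ = 1.4

x_1 = g(1.400000) = 1.663528
x_2 = g(1.663528) = 1.491059
x_3 = g(1.491059) = 1.600513
x_4 = g(1.600513) = 1.529676
x_5 = g(1.529676) = 1.574944
x_6 = g(1.574944) = 1.545780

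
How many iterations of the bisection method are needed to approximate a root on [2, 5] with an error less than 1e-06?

We need (b-a)/2^n ≤ 1e-06
(5 - 2)/2^n ≤ 1e-06
3/2^n ≤ 1e-06
2^n ≥ 3000000
n ≥ log₂(3000000) = 21.52
n ≥ 22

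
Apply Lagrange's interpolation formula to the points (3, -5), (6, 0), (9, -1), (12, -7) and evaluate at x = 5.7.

Lagrange interpolation formula:
P(x) = Σ yᵢ × Lᵢ(x)
where Lᵢ(x) = Π_{j≠i} (x - xⱼ)/(xᵢ - xⱼ)

L_0(5.7) = (5.7 - 6)/(3 - 6) × (5.7 - 9)/(3 - 9) × (5.7 - 12)/(3 - 12) = 0.038500
L_1(5.7) = (5.7 - 3)/(6 - 3) × (5.7 - 9)/(6 - 9) × (5.7 - 12)/(6 - 12) = 1.039500
L_2(5.7) = (5.7 - 3)/(9 - 3) × (5.7 - 6)/(9 - 6) × (5.7 - 12)/(9 - 12) = -0.094500
L_3(5.7) = (5.7 - 3)/(12 - 3) × (5.7 - 6)/(12 - 6) × (5.7 - 9)/(12 - 9) = 0.016500

P(5.7) = (-5)×L_0(5.7) + 0×L_1(5.7) + (-1)×L_2(5.7) + (-7)×L_3(5.7)
P(5.7) = -0.213500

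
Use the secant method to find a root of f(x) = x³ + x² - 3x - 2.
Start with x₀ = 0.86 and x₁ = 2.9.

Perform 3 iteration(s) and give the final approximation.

f(x) = x³ + x² - 3x - 2
x₀ = 0.86, x₁ = 2.9

Secant formula: x_{n+1} = x_n - f(x_n)(x_n - x_{n-1})/(f(x_n) - f(x_{n-1}))

Iteration 1:
  f(0.860000) = -3.204344
  f(2.900000) = 22.099000
  x_2 = 2.900000 - 22.099000×(2.900000 - 0.860000)/(22.099000 - (-3.204344))
       = 1.118340
Iteration 2:
  f(2.900000) = 22.099000
  f(1.118340) = -2.705646
  x_3 = 1.118340 - (-2.705646)×(1.118340 - 2.900000)/(-2.705646 - 22.099000)
       = 1.312680
Iteration 3:
  f(1.118340) = -2.705646
  f(1.312680) = -1.952994
  x_4 = 1.312680 - (-1.952994)×(1.312680 - 1.118340)/(-1.952994 - (-2.705646))
       = 1.816958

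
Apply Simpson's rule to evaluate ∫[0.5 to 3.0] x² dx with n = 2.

f(x) = x²
a = 0.5, b = 3.0, n = 2
h = (b - a)/n = 1.250000

Simpson's rule: (h/3)[f(x₀) + 4f(x₁) + 2f(x₂) + ... + f(xₙ)]

x_0 = 0.5000, f(x_0) = 0.250000, coefficient = 1
x_1 = 1.7500, f(x_1) = 3.062500, coefficient = 4
x_2 = 3.0000, f(x_2) = 9.000000, coefficient = 1

I ≈ (1.250000/3) × 21.500000 = 8.958333
Exact value: 8.958333
Error: 0.000000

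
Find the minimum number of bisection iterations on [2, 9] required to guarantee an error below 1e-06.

We need (b-a)/2^n ≤ 1e-06
(9 - 2)/2^n ≤ 1e-06
7/2^n ≤ 1e-06
2^n ≥ 7000000
n ≥ log₂(7000000) = 22.74
n ≥ 23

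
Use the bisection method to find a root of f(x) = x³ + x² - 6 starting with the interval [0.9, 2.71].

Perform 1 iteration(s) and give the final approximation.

f(x) = x³ + x² - 6
Initial interval: [0.9, 2.71]

Iteration 1:
  c_1 = (0.900000 + 2.710000)/2 = 1.805000
  f(c_1) = f(1.805000) = 3.138760
  f(a) × f(c) < 0, new interval: [0.900000, 1.805000]

After 1 iteration(s), the approximation is c_1 = 1.805000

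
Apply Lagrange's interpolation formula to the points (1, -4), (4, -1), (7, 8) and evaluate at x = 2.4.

Lagrange interpolation formula:
P(x) = Σ yᵢ × Lᵢ(x)
where Lᵢ(x) = Π_{j≠i} (x - xⱼ)/(xᵢ - xⱼ)

L_0(2.4) = (2.4 - 4)/(1 - 4) × (2.4 - 7)/(1 - 7) = 0.408889
L_1(2.4) = (2.4 - 1)/(4 - 1) × (2.4 - 7)/(4 - 7) = 0.715556
L_2(2.4) = (2.4 - 1)/(7 - 1) × (2.4 - 4)/(7 - 4) = -0.124444

P(2.4) = (-4)×L_0(2.4) + (-1)×L_1(2.4) + 8×L_2(2.4)
P(2.4) = -3.346667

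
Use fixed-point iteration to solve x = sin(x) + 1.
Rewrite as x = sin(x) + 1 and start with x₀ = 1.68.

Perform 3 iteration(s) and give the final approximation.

Equation: x = sin(x) + 1
Fixed-point form: x = sin(x) + 1
x₀ = 1.68

x_1 = g(1.680000) = 1.994043
x_2 = g(1.994043) = 1.911760
x_3 = g(1.911760) = 1.942433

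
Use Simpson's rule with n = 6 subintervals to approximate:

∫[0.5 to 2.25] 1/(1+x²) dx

f(x) = 1/(1+x²)
a = 0.5, b = 2.25, n = 6
h = (b - a)/n = 0.291667

Simpson's rule: (h/3)[f(x₀) + 4f(x₁) + 2f(x₂) + ... + f(xₙ)]

x_0 = 0.5000, f(x_0) = 0.800000, coefficient = 1
x_1 = 0.7917, f(x_1) = 0.614728, coefficient = 4
x_2 = 1.0833, f(x_2) = 0.460064, coefficient = 2
x_3 = 1.3750, f(x_3) = 0.345946, coefficient = 4
x_4 = 1.6667, f(x_4) = 0.264706, coefficient = 2
x_5 = 1.9583, f(x_5) = 0.206822, coefficient = 4
x_6 = 2.2500, f(x_6) = 0.164948, coefficient = 1

I ≈ (0.291667/3) × 7.084472 = 0.688768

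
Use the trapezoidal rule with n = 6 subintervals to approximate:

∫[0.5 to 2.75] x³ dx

f(x) = x³
a = 0.5, b = 2.75, n = 6
h = (b - a)/n = 0.375000

Trapezoidal rule: (h/2)[f(x₀) + 2f(x₁) + 2f(x₂) + ... + f(xₙ)]

x_0 = 0.5000, f(x_0) = 0.125000, coefficient = 1
x_1 = 0.8750, f(x_1) = 0.669922, coefficient = 2
x_2 = 1.2500, f(x_2) = 1.953125, coefficient = 2
x_3 = 1.6250, f(x_3) = 4.291016, coefficient = 2
x_4 = 2.0000, f(x_4) = 8.000000, coefficient = 2
x_5 = 2.3750, f(x_5) = 13.396484, coefficient = 2
x_6 = 2.7500, f(x_6) = 20.796875, coefficient = 1

I ≈ (0.375000/2) × 77.542969 = 14.539307
Exact value: 14.282227
Error: 0.257080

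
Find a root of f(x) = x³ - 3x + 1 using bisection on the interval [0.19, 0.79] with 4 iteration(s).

f(x) = x³ - 3x + 1
Initial interval: [0.19, 0.79]

Iteration 1:
  c_1 = (0.190000 + 0.790000)/2 = 0.490000
  f(c_1) = f(0.490000) = -0.352351
  f(a) × f(c) < 0, new interval: [0.190000, 0.490000]
Iteration 2:
  c_2 = (0.190000 + 0.490000)/2 = 0.340000
  f(c_2) = f(0.340000) = 0.019304
  f(a) × f(c) ≥ 0, new interval: [0.340000, 0.490000]
Iteration 3:
  c_3 = (0.340000 + 0.490000)/2 = 0.415000
  f(c_3) = f(0.415000) = -0.173527
  f(a) × f(c) < 0, new interval: [0.340000, 0.415000]
Iteration 4:
  c_4 = (0.340000 + 0.415000)/2 = 0.377500
  f(c_4) = f(0.377500) = -0.078704
  f(a) × f(c) < 0, new interval: [0.340000, 0.377500]

After 4 iteration(s), the approximation is c_4 = 0.377500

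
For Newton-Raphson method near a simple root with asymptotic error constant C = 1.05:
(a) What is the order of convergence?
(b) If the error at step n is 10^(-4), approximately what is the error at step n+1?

(a) Newton-Raphson has quadratic (order 2) convergence near simple roots.
    This means |e_{n+1}| ≈ C|e_n|².

(b) With |e_n| = 10^(-4) and C = 1.05:
    |e_{n+1}| ≈ 1.05 × (10^(-4))² = 1.05 × 10^(-8)

(a) 2 (quadratic); (b) |e_{n+1}| ≈ 1.050e-08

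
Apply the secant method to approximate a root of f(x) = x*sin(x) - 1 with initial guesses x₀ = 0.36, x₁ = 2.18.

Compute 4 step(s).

f(x) = x*sin(x) - 1
x₀ = 0.36, x₁ = 2.18

Secant formula: x_{n+1} = x_n - f(x_n)(x_n - x_{n-1})/(f(x_n) - f(x_{n-1}))

Iteration 1:
  f(0.360000) = -0.873181
  f(2.180000) = 0.787827
  x_2 = 2.180000 - 0.787827×(2.180000 - 0.360000)/(0.787827 - (-0.873181))
       = 1.316762
Iteration 2:
  f(2.180000) = 0.787827
  f(1.316762) = 0.274503
  x_3 = 1.316762 - 0.274503×(1.316762 - 2.180000)/(0.274503 - 0.787827)
       = 0.855141
Iteration 3:
  f(1.316762) = 0.274503
  f(0.855141) = -0.354657
  x_4 = 0.855141 - (-0.354657)×(0.855141 - 1.316762)/(-0.354657 - 0.274503)
       = 1.115356
Iteration 4:
  f(0.855141) = -0.354657
  f(1.115356) = 0.001666
  x_5 = 1.115356 - 0.001666×(1.115356 - 0.855141)/(0.001666 - (-0.354657))
       = 1.114140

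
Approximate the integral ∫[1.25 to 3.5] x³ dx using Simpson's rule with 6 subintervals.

f(x) = x³
a = 1.25, b = 3.5, n = 6
h = (b - a)/n = 0.375000

Simpson's rule: (h/3)[f(x₀) + 4f(x₁) + 2f(x₂) + ... + f(xₙ)]

x_0 = 1.2500, f(x_0) = 1.953125, coefficient = 1
x_1 = 1.6250, f(x_1) = 4.291016, coefficient = 4
x_2 = 2.0000, f(x_2) = 8.000000, coefficient = 2
x_3 = 2.3750, f(x_3) = 13.396484, coefficient = 4
x_4 = 2.7500, f(x_4) = 20.796875, coefficient = 2
x_5 = 3.1250, f(x_5) = 30.517578, coefficient = 4
x_6 = 3.5000, f(x_6) = 42.875000, coefficient = 1

I ≈ (0.375000/3) × 295.242188 = 36.905273
Exact value: 36.905273
Error: 0.000000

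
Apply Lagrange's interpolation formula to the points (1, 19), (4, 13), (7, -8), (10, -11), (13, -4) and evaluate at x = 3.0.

Lagrange interpolation formula:
P(x) = Σ yᵢ × Lᵢ(x)
where Lᵢ(x) = Π_{j≠i} (x - xⱼ)/(xᵢ - xⱼ)

L_0(3.0) = (3.0 - 4)/(1 - 4) × (3.0 - 7)/(1 - 7) × (3.0 - 10)/(1 - 10) × (3.0 - 13)/(1 - 13) = 0.144033
L_1(3.0) = (3.0 - 1)/(4 - 1) × (3.0 - 7)/(4 - 7) × (3.0 - 10)/(4 - 10) × (3.0 - 13)/(4 - 13) = 1.152263
L_2(3.0) = (3.0 - 1)/(7 - 1) × (3.0 - 4)/(7 - 4) × (3.0 - 10)/(7 - 10) × (3.0 - 13)/(7 - 13) = -0.432099
L_3(3.0) = (3.0 - 1)/(10 - 1) × (3.0 - 4)/(10 - 4) × (3.0 - 7)/(10 - 7) × (3.0 - 13)/(10 - 13) = 0.164609
L_4(3.0) = (3.0 - 1)/(13 - 1) × (3.0 - 4)/(13 - 4) × (3.0 - 7)/(13 - 7) × (3.0 - 10)/(13 - 10) = -0.028807

P(3.0) = 19×L_0(3.0) + 13×L_1(3.0) + (-8)×L_2(3.0) + (-11)×L_3(3.0) + (-4)×L_4(3.0)
P(3.0) = 19.477366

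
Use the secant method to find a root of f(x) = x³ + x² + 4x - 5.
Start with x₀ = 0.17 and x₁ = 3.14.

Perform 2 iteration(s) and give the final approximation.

f(x) = x³ + x² + 4x - 5
x₀ = 0.17, x₁ = 3.14

Secant formula: x_{n+1} = x_n - f(x_n)(x_n - x_{n-1})/(f(x_n) - f(x_{n-1}))

Iteration 1:
  f(0.170000) = -4.286187
  f(3.140000) = 48.378744
  x_2 = 3.140000 - 48.378744×(3.140000 - 0.170000)/(48.378744 - (-4.286187))
       = 0.411716
Iteration 2:
  f(3.140000) = 48.378744
  f(0.411716) = -3.113834
  x_3 = 0.411716 - (-3.113834)×(0.411716 - 3.140000)/(-3.113834 - 48.378744)
       = 0.576700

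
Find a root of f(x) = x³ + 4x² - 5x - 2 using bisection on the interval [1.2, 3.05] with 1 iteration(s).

f(x) = x³ + 4x² - 5x - 2
Initial interval: [1.2, 3.05]

Iteration 1:
  c_1 = (1.200000 + 3.050000)/2 = 2.125000
  f(c_1) = f(2.125000) = 15.033203
  f(a) × f(c) < 0, new interval: [1.200000, 2.125000]

After 1 iteration(s), the approximation is c_1 = 2.125000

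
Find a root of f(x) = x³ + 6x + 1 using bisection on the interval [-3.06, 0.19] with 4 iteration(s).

f(x) = x³ + 6x + 1
Initial interval: [-3.06, 0.19]

Iteration 1:
  c_1 = (-3.060000 + 0.190000)/2 = -1.435000
  f(c_1) = f(-1.435000) = -10.564988
  f(a) × f(c) ≥ 0, new interval: [-1.435000, 0.190000]
Iteration 2:
  c_2 = (-1.435000 + 0.190000)/2 = -0.622500
  f(c_2) = f(-0.622500) = -2.976223
  f(a) × f(c) ≥ 0, new interval: [-0.622500, 0.190000]
Iteration 3:
  c_3 = (-0.622500 + 0.190000)/2 = -0.216250
  f(c_3) = f(-0.216250) = -0.307613
  f(a) × f(c) ≥ 0, new interval: [-0.216250, 0.190000]
Iteration 4:
  c_4 = (-0.216250 + 0.190000)/2 = -0.013125
  f(c_4) = f(-0.013125) = 0.921248
  f(a) × f(c) < 0, new interval: [-0.216250, -0.013125]

After 4 iteration(s), the approximation is c_4 = -0.013125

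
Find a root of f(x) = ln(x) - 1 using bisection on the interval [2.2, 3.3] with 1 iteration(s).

f(x) = ln(x) - 1
Initial interval: [2.2, 3.3]

Iteration 1:
  c_1 = (2.200000 + 3.300000)/2 = 2.750000
  f(c_1) = f(2.750000) = 0.011601
  f(a) × f(c) < 0, new interval: [2.200000, 2.750000]

After 1 iteration(s), the approximation is c_1 = 2.750000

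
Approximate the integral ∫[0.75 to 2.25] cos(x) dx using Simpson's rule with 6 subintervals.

f(x) = cos(x)
a = 0.75, b = 2.25, n = 6
h = (b - a)/n = 0.250000

Simpson's rule: (h/3)[f(x₀) + 4f(x₁) + 2f(x₂) + ... + f(xₙ)]

x_0 = 0.7500, f(x_0) = 0.731689, coefficient = 1
x_1 = 1.0000, f(x_1) = 0.540302, coefficient = 4
x_2 = 1.2500, f(x_2) = 0.315322, coefficient = 2
x_3 = 1.5000, f(x_3) = 0.070737, coefficient = 4
x_4 = 1.7500, f(x_4) = -0.178246, coefficient = 2
x_5 = 2.0000, f(x_5) = -0.416147, coefficient = 4
x_6 = 2.2500, f(x_6) = -0.628174, coefficient = 1

I ≈ (0.250000/3) × 1.157239 = 0.096437
Exact value: 0.096434
Error: 0.000002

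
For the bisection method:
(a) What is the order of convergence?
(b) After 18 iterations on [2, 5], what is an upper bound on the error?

(a) Bisection has linear (order 1) convergence; the error is halved each step.

(b) Error bound = (b-a)/2^n = (5 - 2)/2^{18}
    = 3/2^{18}

(a) 1 (linear); (b) error ≤ 1.14e-05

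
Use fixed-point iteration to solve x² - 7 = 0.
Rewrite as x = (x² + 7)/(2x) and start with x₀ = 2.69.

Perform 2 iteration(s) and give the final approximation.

Equation: x² - 7 = 0
Fixed-point form: x = (x² + 7)/(2x)
x₀ = 2.69

x_1 = g(2.690000) = 2.646115
x_2 = g(2.646115) = 2.645751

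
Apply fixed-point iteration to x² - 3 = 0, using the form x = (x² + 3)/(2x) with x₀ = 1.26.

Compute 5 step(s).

Equation: x² - 3 = 0
Fixed-point form: x = (x² + 3)/(2x)
x₀ = 1.26

x_1 = g(1.260000) = 1.820476
x_2 = g(1.820476) = 1.734198
x_3 = g(1.734198) = 1.732052
x_4 = g(1.732052) = 1.732051
x_5 = g(1.732051) = 1.732051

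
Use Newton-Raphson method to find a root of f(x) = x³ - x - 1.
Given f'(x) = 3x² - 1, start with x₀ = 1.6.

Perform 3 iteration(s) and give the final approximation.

f(x) = x³ - x - 1
f'(x) = 3x² - 1
x₀ = 1.6

Newton-Raphson formula: x_{n+1} = x_n - f(x_n)/f'(x_n)

Iteration 1:
  f(1.600000) = 1.496000
  f'(1.600000) = 6.680000
  x_1 = 1.600000 - 1.496000/6.680000 = 1.376048
Iteration 2:
  f(1.376048) = 0.229510
  f'(1.376048) = 4.680524
  x_2 = 1.376048 - 0.229510/4.680524 = 1.327013
Iteration 3:
  f(1.327013) = 0.009808
  f'(1.327013) = 4.282890
  x_3 = 1.327013 - 0.009808/4.282890 = 1.324723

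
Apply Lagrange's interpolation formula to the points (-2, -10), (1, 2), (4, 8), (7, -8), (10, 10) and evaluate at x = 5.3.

Lagrange interpolation formula:
P(x) = Σ yᵢ × Lᵢ(x)
where Lᵢ(x) = Π_{j≠i} (x - xⱼ)/(xᵢ - xⱼ)

L_0(5.3) = (5.3 - 1)/(-2 - 1) × (5.3 - 4)/(-2 - 4) × (5.3 - 7)/(-2 - 7) × (5.3 - 10)/(-2 - 10) = 0.022975
L_1(5.3) = (5.3 - (-2))/(1 - (-2)) × (5.3 - 4)/(1 - 4) × (5.3 - 7)/(1 - 7) × (5.3 - 10)/(1 - 10) = -0.156019
L_2(5.3) = (5.3 - (-2))/(4 - (-2)) × (5.3 - 1)/(4 - 1) × (5.3 - 7)/(4 - 7) × (5.3 - 10)/(4 - 10) = 0.774093
L_3(5.3) = (5.3 - (-2))/(7 - (-2)) × (5.3 - 1)/(7 - 1) × (5.3 - 4)/(7 - 4) × (5.3 - 10)/(7 - 10) = 0.394636
L_4(5.3) = (5.3 - (-2))/(10 - (-2)) × (5.3 - 1)/(10 - 1) × (5.3 - 4)/(10 - 4) × (5.3 - 7)/(10 - 7) = -0.035685

P(5.3) = (-10)×L_0(5.3) + 2×L_1(5.3) + 8×L_2(5.3) + (-8)×L_3(5.3) + 10×L_4(5.3)
P(5.3) = 2.137016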